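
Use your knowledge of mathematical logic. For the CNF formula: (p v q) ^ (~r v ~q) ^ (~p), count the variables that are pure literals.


Check each variable for pure literal status:
p: mixed (not pure)
q: mixed (not pure)
r: pure negative
Pure literal count = 1

1


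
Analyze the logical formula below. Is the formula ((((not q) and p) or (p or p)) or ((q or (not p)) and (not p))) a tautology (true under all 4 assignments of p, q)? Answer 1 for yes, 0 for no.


Check all 4 assignments:
p=0, q=0: 1
p=0, q=1: 1
p=1, q=0: 1
p=1, q=1: 1
Satisfying count = 4/4.
Tautology iff count = 4: yes.

1


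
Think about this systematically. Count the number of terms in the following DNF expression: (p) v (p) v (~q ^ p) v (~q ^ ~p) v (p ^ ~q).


A DNF formula is a disjunction of terms (conjunctions).
Terms are separated by v.
Counting the disjuncts: 5 terms.

5


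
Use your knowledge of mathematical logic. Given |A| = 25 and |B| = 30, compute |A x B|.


The Cartesian product A x B contains all ordered pairs (a, b).
|A x B| = |A| * |B| = 25 * 30 = 750

750


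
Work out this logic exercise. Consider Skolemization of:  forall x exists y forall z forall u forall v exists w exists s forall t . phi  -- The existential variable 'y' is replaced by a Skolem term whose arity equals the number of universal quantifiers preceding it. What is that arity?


Quantifier prefix: forall x exists y forall z forall u forall v exists w exists s forall t
'y' is existentially quantified at position 2.
Universal variables preceding it: x
Skolem function arity = 1

1


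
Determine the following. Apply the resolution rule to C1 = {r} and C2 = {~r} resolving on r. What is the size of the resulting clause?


Remove r from C1 and ~r from C2.
C1 remainder: {}
C2 remainder: {}
Union (resolvent): {} (empty clause)
Resolvent has 0 literal(s).

0


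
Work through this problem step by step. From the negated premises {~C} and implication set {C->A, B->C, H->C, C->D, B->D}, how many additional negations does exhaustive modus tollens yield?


Initial negated facts: {~C}
Apply modus tollens to closure:
  ~C and B->C  =>  ~B
  ~C and H->C  =>  ~H
Final negated: {~B, ~C, ~H}
New negations: {~B, ~H}
Count = 2

2


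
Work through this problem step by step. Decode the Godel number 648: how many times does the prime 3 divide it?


Factorize 648 by dividing by 3 repeatedly.
Division steps: 3 divides 648 exactly 4 time(s).
Exponent of 3 = 4

4


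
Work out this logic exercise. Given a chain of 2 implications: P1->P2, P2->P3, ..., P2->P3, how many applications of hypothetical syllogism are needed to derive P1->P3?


With 2 implications in a chain connecting 3 propositions:
P1->P2, P2->P3, ..., P2->P3
Steps needed = (number of implications) - 1 = 2 - 1 = 1

1


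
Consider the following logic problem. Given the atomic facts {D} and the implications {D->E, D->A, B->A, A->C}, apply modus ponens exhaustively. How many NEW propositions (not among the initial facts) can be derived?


Initial facts: {D}
Apply modus ponens to closure:
  D and D->E  =>  E
  D and D->A  =>  A
  A and A->C  =>  C
Final known: {A, C, D, E}
New propositions: {A, C, E}
Count = 3

3


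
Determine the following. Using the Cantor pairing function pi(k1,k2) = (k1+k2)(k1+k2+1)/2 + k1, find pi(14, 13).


k1 + k2 = 27
(k1+k2)(k1+k2+1)/2 = 27 * 28 / 2 = 378
pi = 378 + 14 = 392

392


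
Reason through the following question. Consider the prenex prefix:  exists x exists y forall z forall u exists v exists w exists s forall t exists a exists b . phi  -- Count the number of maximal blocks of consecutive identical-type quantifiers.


Quantifier-type sequence: E E A A E E E A E E  (A=forall, E=exists)
Group into maximal same-type runs:
  Ex2 | Ax2 | Ex3 | Ax1 | Ex2
Number of blocks = 5

5


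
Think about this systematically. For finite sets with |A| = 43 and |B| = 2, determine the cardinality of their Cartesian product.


The Cartesian product A x B contains all ordered pairs (a, b).
|A x B| = |A| * |B| = 43 * 2 = 86

86


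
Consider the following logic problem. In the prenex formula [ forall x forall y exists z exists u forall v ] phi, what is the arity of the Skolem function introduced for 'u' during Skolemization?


Quantifier prefix: forall x forall y exists z exists u forall v
'u' is existentially quantified at position 4.
Universal variables preceding it: x, y
Skolem function arity = 2

2


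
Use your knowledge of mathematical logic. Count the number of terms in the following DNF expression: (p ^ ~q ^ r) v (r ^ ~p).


A DNF formula is a disjunction of terms (conjunctions).
Terms are separated by v.
Counting the disjuncts: 2 terms.

2


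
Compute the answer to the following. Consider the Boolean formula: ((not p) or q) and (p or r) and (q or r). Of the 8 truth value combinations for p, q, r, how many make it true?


Evaluate all 8 assignments for p, q, r:
p=0, q=0, r=0: 0
p=0, q=0, r=1: 1
p=0, q=1, r=0: 0
p=0, q=1, r=1: 1
p=1, q=0, r=0: 0
p=1, q=0, r=1: 0
p=1, q=1, r=0: 1
p=1, q=1, r=1: 1
Satisfying count = 4

4


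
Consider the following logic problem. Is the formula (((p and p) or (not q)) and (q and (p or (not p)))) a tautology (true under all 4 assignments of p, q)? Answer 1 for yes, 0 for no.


Check all 4 assignments:
p=0, q=0: 0
p=0, q=1: 0
p=1, q=0: 0
p=1, q=1: 1
Satisfying count = 1/4.
Tautology iff count = 4: no.

0


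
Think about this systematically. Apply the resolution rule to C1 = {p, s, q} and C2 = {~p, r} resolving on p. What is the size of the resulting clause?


Remove p from C1 and ~p from C2.
C1 remainder: {s, q}
C2 remainder: {r}
Union (resolvent): {q, r, s}
Resolvent has 3 literal(s).

3


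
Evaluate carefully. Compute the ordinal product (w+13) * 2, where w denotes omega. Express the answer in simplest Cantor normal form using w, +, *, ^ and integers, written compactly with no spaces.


Compute (w+13) * 2.
Ordinal * is associative and left-distributive over +, but NOT commutative; for finite n>1, n*w = w but w*n stays w*n.
(w+13) * 2 = (w+13) repeated 2 times. Each intermediate +13 is absorbed by the following w; only the last survives: w*2+13.
Result = w*2+13

w*2+13


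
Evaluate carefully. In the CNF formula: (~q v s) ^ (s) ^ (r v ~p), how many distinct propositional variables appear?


Identify each variable that appears in the formula.
Variables found: p, q, r, s
Count = 4

4


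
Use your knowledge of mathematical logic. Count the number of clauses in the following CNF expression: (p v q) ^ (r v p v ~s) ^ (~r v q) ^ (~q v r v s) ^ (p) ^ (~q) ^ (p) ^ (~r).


A CNF formula is a conjunction of clauses.
Clauses are separated by ^.
Counting the conjuncts: 8 clauses.

8


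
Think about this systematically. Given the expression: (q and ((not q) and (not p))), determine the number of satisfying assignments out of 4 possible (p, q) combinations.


Check all 4 assignments:
p=0, q=0: 0
p=0, q=1: 0
p=1, q=0: 0
p=1, q=1: 0
Count of True = 0

0


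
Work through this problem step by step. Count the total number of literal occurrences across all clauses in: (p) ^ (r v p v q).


Counting literals in each clause:
Clause 1: 1 literal(s)
Clause 2: 3 literal(s)
Total = 4

4


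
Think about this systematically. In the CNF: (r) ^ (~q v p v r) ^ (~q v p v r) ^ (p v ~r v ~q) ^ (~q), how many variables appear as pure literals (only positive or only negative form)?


Check each variable for pure literal status:
p: pure positive
q: pure negative
r: mixed (not pure)
Pure literal count = 2

2


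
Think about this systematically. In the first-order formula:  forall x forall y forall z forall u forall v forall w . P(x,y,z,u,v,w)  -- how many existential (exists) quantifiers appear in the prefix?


Quantifier prefix: forall x forall y forall z forall u forall v forall w
Mark each quantifier type:
  U U U U U U
Universal count = 6, Existential count = 0
Asked for existential (exists) quantifiers: 0

0


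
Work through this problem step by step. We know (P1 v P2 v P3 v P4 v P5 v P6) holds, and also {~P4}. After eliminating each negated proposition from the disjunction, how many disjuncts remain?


Original disjuncts (6): P1, P2, P3, P4, P5, P6
Negated (eliminate): ~P4
Remaining disjuncts: P1, P2, P3, P5, P6
Count = 6 - 1 = 5

5


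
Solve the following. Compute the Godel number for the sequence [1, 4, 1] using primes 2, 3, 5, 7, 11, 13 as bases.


Encode each element as an exponent of the corresponding prime:
  2^1 = 2
  3^4 = 81
  5^1 = 5
Product = 2 * 81 * 5 = 810

810


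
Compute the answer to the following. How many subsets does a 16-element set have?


The power set of a set with n elements has 2^n elements.
|P(S)| = 2^16 = 65536

65536


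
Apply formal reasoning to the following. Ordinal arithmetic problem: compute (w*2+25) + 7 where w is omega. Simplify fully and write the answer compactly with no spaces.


Compute (w*2+25) + 7.
Ordinal + is associative but NOT commutative; for finite n>0, n + w = w but w + n stays w+n.
By associativity: (w*2+25) + 7 = w*2 + (25+7) = w*2+32.
Result = w*2+32

w*2+32


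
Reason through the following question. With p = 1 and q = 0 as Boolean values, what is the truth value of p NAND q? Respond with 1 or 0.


p = 1, q = 0
Operation: p NAND q
Evaluate: 1 NAND 0 = 1

1


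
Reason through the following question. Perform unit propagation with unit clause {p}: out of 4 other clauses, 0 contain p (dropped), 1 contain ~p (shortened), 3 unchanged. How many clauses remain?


Satisfied (removed): 0
Shortened (remain): 1
Unchanged (remain): 3
Remaining = 1 + 3 = 4

4


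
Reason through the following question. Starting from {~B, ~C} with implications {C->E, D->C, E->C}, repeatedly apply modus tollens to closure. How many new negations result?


Initial negated facts: {~B, ~C}
Apply modus tollens to closure:
  ~C and D->C  =>  ~D
  ~C and E->C  =>  ~E
Final negated: {~B, ~C, ~D, ~E}
New negations: {~D, ~E}
Count = 2

2


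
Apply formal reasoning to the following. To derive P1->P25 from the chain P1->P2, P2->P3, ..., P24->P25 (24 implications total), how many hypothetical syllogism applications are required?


With 24 implications in a chain connecting 25 propositions:
P1->P2, P2->P3, ..., P24->P25
Steps needed = (number of implications) - 1 = 24 - 1 = 23

23


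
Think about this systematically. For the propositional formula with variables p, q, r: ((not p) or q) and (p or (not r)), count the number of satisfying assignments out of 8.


Evaluate all 8 assignments for p, q, r:
p=0, q=0, r=0: 1
p=0, q=0, r=1: 0
p=0, q=1, r=0: 1
p=0, q=1, r=1: 0
p=1, q=0, r=0: 0
p=1, q=0, r=1: 0
p=1, q=1, r=0: 1
p=1, q=1, r=1: 1
Satisfying count = 4

4


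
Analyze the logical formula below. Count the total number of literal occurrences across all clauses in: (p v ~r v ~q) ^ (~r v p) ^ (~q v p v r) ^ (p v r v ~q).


Counting literals in each clause:
Clause 1: 3 literal(s)
Clause 2: 2 literal(s)
Clause 3: 3 literal(s)
Clause 4: 3 literal(s)
Total = 11

11


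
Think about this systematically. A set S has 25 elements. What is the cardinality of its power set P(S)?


The power set of a set with n elements has 2^n elements.
|P(S)| = 2^25 = 33554432

33554432


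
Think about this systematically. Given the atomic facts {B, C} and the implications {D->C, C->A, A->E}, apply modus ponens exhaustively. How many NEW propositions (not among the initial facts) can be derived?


Initial facts: {B, C}
Apply modus ponens to closure:
  C and C->A  =>  A
  A and A->E  =>  E
Final known: {A, B, C, E}
New propositions: {A, E}
Count = 2

2


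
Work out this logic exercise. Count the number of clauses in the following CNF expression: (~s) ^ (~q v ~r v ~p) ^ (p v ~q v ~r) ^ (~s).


A CNF formula is a conjunction of clauses.
Clauses are separated by ^.
Counting the conjuncts: 4 clauses.

4


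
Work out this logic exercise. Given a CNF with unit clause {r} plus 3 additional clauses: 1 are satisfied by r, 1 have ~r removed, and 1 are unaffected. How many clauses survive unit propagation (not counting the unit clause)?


Satisfied (removed): 1
Shortened (remain): 1
Unchanged (remain): 1
Remaining = 1 + 1 = 2

2


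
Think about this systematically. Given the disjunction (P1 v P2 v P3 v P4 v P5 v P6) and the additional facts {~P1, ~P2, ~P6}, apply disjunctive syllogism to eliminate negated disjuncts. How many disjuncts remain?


Original disjuncts (6): P1, P2, P3, P4, P5, P6
Negated (eliminate): ~P1, ~P2, ~P6
Remaining disjuncts: P3, P4, P5
Count = 6 - 3 = 3

3


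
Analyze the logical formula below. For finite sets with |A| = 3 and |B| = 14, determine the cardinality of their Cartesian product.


The Cartesian product A x B contains all ordered pairs (a, b).
|A x B| = |A| * |B| = 3 * 14 = 42

42


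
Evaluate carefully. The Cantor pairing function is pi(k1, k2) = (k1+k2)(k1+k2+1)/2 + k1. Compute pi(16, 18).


k1 + k2 = 34
(k1+k2)(k1+k2+1)/2 = 34 * 35 / 2 = 595
pi = 595 + 16 = 611

611


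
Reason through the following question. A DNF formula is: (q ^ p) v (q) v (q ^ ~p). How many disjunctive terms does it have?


A DNF formula is a disjunction of terms (conjunctions).
Terms are separated by v.
Counting the disjuncts: 3 terms.

3


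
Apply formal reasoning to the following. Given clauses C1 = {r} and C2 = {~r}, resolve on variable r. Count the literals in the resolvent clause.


Remove r from C1 and ~r from C2.
C1 remainder: {}
C2 remainder: {}
Union (resolvent): {} (empty clause)
Resolvent has 0 literal(s).

0


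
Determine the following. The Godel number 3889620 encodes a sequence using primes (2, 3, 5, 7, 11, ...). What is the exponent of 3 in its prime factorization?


Factorize 3889620 by dividing by 3 repeatedly.
Division steps: 3 divides 3889620 exactly 4 time(s).
Exponent of 3 = 4

4


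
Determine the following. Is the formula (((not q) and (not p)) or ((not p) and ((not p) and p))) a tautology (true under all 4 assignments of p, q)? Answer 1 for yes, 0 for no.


Check all 4 assignments:
p=0, q=0: 1
p=0, q=1: 0
p=1, q=0: 0
p=1, q=1: 0
Satisfying count = 1/4.
Tautology iff count = 4: no.

0


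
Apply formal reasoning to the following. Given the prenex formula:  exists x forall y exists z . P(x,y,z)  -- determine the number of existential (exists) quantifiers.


Quantifier prefix: exists x forall y exists z
Mark each quantifier type:
  E U E
Universal count = 1, Existential count = 2
Asked for existential (exists) quantifiers: 2

2


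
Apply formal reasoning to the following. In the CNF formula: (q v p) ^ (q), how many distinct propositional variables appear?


Identify each variable that appears in the formula.
Variables found: p, q
Count = 2

2


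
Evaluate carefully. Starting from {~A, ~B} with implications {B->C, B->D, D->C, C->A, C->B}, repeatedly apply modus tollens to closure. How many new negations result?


Initial negated facts: {~A, ~B}
Apply modus tollens to closure:
  ~A and C->A  =>  ~C
  ~C and D->C  =>  ~D
Final negated: {~A, ~B, ~C, ~D}
New negations: {~C, ~D}
Count = 2

2


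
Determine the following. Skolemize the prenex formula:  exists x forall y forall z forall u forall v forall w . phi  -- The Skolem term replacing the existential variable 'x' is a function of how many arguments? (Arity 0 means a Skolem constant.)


Quantifier prefix: exists x forall y forall z forall u forall v forall w
'x' is existentially quantified at position 1.
No universal quantifiers precede it.
Skolem function arity = 0 (a Skolem constant)

0


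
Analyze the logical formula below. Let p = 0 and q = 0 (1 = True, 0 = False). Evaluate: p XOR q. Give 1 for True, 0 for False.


p = 0, q = 0
Operation: p XOR q
Evaluate: 0 XOR 0 = 0

0


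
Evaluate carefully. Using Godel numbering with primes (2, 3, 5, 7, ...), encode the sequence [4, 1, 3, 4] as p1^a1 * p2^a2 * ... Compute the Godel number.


Encode each element as an exponent of the corresponding prime:
  2^4 = 16
  3^1 = 3
  5^3 = 125
  7^4 = 2401
Product = 16 * 3 * 125 * 2401 = 14406000

14406000


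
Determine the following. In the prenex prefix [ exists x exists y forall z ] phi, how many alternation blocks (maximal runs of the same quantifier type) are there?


Quantifier-type sequence: E E A  (A=forall, E=exists)
Group into maximal same-type runs:
  Ex2 | Ax1
Number of blocks = 2

2


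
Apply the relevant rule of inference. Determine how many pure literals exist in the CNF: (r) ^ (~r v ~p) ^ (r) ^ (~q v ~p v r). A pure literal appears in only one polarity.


Check each variable for pure literal status:
p: pure negative
q: pure negative
r: mixed (not pure)
Pure literal count = 2

2


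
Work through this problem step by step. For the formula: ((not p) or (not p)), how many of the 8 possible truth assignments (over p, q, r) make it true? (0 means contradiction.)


Check all 8 assignments:
p=0, q=0, r=0: 1
p=0, q=0, r=1: 1
p=0, q=1, r=0: 1
p=0, q=1, r=1: 1
p=1, q=0, r=0: 0
p=1, q=0, r=1: 0
p=1, q=1, r=0: 0
p=1, q=1, r=1: 0
Count of True = 4

4


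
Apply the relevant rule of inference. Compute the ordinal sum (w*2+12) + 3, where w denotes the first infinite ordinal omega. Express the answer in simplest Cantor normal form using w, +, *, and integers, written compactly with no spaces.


Compute (w*2+12) + 3.
Ordinal + is associative but NOT commutative; for finite n>0, n + w = w but w + n stays w+n.
By associativity: (w*2+12) + 3 = w*2 + (12+3) = w*2+15.
Result = w*2+15

w*2+15


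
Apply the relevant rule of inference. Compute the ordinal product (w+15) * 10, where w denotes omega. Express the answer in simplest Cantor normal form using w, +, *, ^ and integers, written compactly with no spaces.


Compute (w+15) * 10.
Ordinal * is associative and left-distributive over +, but NOT commutative; for finite n>1, n*w = w but w*n stays w*n.
(w+15) * 10 = (w+15) repeated 10 times. Each intermediate +15 is absorbed by the following w; only the last survives: w*10+15.
Result = w*10+15

w*10+15


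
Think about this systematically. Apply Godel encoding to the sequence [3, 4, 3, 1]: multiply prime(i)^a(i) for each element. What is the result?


Encode each element as an exponent of the corresponding prime:
  2^3 = 8
  3^4 = 81
  5^3 = 125
  7^1 = 7
Product = 8 * 81 * 125 * 7 = 567000

567000


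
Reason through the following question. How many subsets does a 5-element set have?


The power set of a set with n elements has 2^n elements.
|P(S)| = 2^5 = 32

32


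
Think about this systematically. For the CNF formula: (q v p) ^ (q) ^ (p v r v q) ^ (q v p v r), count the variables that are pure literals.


Check each variable for pure literal status:
p: pure positive
q: pure positive
r: pure positive
Pure literal count = 3

3


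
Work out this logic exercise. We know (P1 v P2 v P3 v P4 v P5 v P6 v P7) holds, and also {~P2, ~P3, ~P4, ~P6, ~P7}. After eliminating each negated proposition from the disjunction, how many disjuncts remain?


Original disjuncts (7): P1, P2, P3, P4, P5, P6, P7
Negated (eliminate): ~P2, ~P3, ~P4, ~P6, ~P7
Remaining disjuncts: P1, P5
Count = 7 - 5 = 2

2


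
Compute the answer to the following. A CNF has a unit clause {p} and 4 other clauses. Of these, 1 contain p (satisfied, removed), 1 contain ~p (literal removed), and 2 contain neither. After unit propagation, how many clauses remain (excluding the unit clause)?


Satisfied (removed): 1
Shortened (remain): 1
Unchanged (remain): 2
Remaining = 1 + 2 = 3

3


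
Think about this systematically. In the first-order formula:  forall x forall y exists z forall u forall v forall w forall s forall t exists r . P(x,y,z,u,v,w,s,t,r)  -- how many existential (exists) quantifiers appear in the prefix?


Quantifier prefix: forall x forall y exists z forall u forall v forall w forall s forall t exists r
Mark each quantifier type:
  U U E U U U U U E
Universal count = 7, Existential count = 2
Asked for existential (exists) quantifiers: 2

2


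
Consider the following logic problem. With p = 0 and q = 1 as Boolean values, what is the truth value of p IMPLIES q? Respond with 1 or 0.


p = 0, q = 1
Operation: p IMPLIES q
Evaluate: 0 IMPLIES 1 = 1

1


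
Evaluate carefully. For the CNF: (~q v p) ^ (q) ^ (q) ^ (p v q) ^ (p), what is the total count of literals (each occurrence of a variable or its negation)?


Counting literals in each clause:
Clause 1: 2 literal(s)
Clause 2: 1 literal(s)
Clause 3: 1 literal(s)
Clause 4: 2 literal(s)
Clause 5: 1 literal(s)
Total = 7

7


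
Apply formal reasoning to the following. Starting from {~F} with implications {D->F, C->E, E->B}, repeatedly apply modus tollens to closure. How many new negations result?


Initial negated facts: {~F}
Apply modus tollens to closure:
  ~F and D->F  =>  ~D
Final negated: {~D, ~F}
New negations: {~D}
Count = 1

1


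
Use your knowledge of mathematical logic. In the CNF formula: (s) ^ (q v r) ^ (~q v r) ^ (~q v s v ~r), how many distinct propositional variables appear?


Identify each variable that appears in the formula.
Variables found: q, r, s
Count = 3

3


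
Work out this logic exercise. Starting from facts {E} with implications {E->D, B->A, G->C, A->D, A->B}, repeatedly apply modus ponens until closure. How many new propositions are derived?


Initial facts: {E}
Apply modus ponens to closure:
  E and E->D  =>  D
Final known: {D, E}
New propositions: {D}
Count = 1

1


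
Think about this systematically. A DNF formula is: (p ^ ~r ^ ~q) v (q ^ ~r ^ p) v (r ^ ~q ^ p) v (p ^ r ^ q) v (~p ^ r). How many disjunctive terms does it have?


A DNF formula is a disjunction of terms (conjunctions).
Terms are separated by v.
Counting the disjuncts: 5 terms.

5


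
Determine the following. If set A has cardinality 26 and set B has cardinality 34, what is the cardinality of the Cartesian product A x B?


The Cartesian product A x B contains all ordered pairs (a, b).
|A x B| = |A| * |B| = 26 * 34 = 884

884


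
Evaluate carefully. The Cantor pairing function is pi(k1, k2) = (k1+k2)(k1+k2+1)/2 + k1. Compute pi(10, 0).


k1 + k2 = 10
(k1+k2)(k1+k2+1)/2 = 10 * 11 / 2 = 55
pi = 55 + 10 = 65

65


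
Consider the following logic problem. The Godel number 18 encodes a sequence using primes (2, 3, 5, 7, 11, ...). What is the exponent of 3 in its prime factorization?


Factorize 18 by dividing by 3 repeatedly.
Division steps: 3 divides 18 exactly 2 time(s).
Exponent of 3 = 2

2


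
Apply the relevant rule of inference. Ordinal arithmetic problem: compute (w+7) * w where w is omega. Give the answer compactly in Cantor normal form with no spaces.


Compute (w+7) * w.
Ordinal * is associative and left-distributive over +, but NOT commutative; for finite n>1, n*w = w but w*n stays w*n.
(w+7) * w = sup{(w+7)*k : k<w} = sup{w*k+7} = w^2 (the +7 tail is absorbed in the limit).
Result = w^2

w^2


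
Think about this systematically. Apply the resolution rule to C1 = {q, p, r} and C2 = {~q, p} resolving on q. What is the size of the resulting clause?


Remove q from C1 and ~q from C2.
C1 remainder: {p, r}
C2 remainder: {p}
Union (resolvent): {p, r}
Resolvent has 2 literal(s).

2


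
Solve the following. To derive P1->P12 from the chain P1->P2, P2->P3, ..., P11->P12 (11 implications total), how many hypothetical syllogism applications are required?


With 11 implications in a chain connecting 12 propositions:
P1->P2, P2->P3, ..., P11->P12
Steps needed = (number of implications) - 1 = 11 - 1 = 10

10


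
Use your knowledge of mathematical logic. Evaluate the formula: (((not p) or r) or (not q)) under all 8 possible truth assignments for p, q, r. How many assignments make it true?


Check all 8 assignments:
p=0, q=0, r=0: 1
p=0, q=0, r=1: 1
p=0, q=1, r=0: 1
p=0, q=1, r=1: 1
p=1, q=0, r=0: 1
p=1, q=0, r=1: 1
p=1, q=1, r=0: 0
p=1, q=1, r=1: 1
Count of True = 7

7


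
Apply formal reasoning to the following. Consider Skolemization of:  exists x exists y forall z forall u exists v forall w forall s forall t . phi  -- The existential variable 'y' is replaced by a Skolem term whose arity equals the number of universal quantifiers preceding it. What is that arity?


Quantifier prefix: exists x exists y forall z forall u exists v forall w forall s forall t
'y' is existentially quantified at position 2.
No universal quantifiers precede it.
Skolem function arity = 0 (a Skolem constant)

0


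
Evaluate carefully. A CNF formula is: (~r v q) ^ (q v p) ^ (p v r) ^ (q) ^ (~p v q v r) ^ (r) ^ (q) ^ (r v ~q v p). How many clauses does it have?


A CNF formula is a conjunction of clauses.
Clauses are separated by ^.
Counting the conjuncts: 8 clauses.

8


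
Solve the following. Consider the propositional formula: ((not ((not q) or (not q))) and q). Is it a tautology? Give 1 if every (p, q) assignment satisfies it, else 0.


Check all 4 assignments:
p=0, q=0: 0
p=0, q=1: 1
p=1, q=0: 0
p=1, q=1: 1
Satisfying count = 2/4.
Tautology iff count = 4: no.

0


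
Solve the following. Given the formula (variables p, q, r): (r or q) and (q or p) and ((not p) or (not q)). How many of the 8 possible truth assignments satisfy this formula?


Evaluate all 8 assignments for p, q, r:
p=0, q=0, r=0: 0
p=0, q=0, r=1: 0
p=0, q=1, r=0: 1
p=0, q=1, r=1: 1
p=1, q=0, r=0: 0
p=1, q=0, r=1: 1
p=1, q=1, r=0: 0
p=1, q=1, r=1: 0
Satisfying count = 3

3


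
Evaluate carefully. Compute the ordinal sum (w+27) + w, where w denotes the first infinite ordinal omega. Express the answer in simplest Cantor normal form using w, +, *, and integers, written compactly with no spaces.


Compute (w+27) + w.
Ordinal + is associative but NOT commutative; for finite n>0, n + w = w but w + n stays w+n.
(w+27) + w = w + (27+w) = w + w = w*2 (the finite tail 27 is absorbed by the right w).
Result = w*2

w*2


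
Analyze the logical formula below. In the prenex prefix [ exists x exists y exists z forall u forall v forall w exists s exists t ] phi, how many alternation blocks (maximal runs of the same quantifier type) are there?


Quantifier-type sequence: E E E A A A E E  (A=forall, E=exists)
Group into maximal same-type runs:
  Ex3 | Ax3 | Ex2
Number of blocks = 3

3


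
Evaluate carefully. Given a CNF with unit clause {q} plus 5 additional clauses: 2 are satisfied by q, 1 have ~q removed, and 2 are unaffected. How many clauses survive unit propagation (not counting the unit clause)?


Satisfied (removed): 2
Shortened (remain): 1
Unchanged (remain): 2
Remaining = 1 + 2 = 3

3


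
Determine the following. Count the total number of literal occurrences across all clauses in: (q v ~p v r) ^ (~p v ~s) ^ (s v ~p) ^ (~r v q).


Counting literals in each clause:
Clause 1: 3 literal(s)
Clause 2: 2 literal(s)
Clause 3: 2 literal(s)
Clause 4: 2 literal(s)
Total = 9

9


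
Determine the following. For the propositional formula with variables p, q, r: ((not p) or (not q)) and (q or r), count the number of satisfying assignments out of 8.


Evaluate all 8 assignments for p, q, r:
p=0, q=0, r=0: 0
p=0, q=0, r=1: 1
p=0, q=1, r=0: 1
p=0, q=1, r=1: 1
p=1, q=0, r=0: 0
p=1, q=0, r=1: 1
p=1, q=1, r=0: 0
p=1, q=1, r=1: 0
Satisfying count = 4

4


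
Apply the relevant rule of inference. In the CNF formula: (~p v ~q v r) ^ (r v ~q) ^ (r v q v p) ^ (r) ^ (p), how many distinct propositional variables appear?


Identify each variable that appears in the formula.
Variables found: p, q, r
Count = 3

3


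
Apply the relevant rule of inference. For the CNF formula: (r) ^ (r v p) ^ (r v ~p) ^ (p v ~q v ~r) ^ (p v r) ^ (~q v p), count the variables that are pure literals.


Check each variable for pure literal status:
p: mixed (not pure)
q: pure negative
r: mixed (not pure)
Pure literal count = 1

1


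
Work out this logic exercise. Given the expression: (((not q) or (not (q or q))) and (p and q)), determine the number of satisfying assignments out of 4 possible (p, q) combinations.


Check all 4 assignments:
p=0, q=0: 0
p=0, q=1: 0
p=1, q=0: 0
p=1, q=1: 0
Count of True = 0

0


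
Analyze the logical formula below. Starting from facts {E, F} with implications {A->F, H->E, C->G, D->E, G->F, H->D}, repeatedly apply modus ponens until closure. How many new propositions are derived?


Initial facts: {E, F}
Apply modus ponens to closure:
  (no implication fires)
Final known: {E, F}
New propositions: {(none)}
Count = 0

0


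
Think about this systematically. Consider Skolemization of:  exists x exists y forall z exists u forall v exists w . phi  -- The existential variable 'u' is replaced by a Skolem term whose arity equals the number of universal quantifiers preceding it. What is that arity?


Quantifier prefix: exists x exists y forall z exists u forall v exists w
'u' is existentially quantified at position 4.
Universal variables preceding it: z
Skolem function arity = 1

1


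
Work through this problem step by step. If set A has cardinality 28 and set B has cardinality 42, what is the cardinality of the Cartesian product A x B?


The Cartesian product A x B contains all ordered pairs (a, b).
|A x B| = |A| * |B| = 28 * 42 = 1176

1176


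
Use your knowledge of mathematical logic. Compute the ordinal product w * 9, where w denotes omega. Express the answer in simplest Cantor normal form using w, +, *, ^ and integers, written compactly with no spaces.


Compute w * 9.
Ordinal * is associative and left-distributive over +, but NOT commutative; for finite n>1, n*w = w but w*n stays w*n.
w * 9 means 9 copies of w concatenated: w*9.
Result = w*9

w*9


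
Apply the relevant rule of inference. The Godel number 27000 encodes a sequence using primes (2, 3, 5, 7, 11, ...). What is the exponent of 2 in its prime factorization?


Factorize 27000 by dividing by 2 repeatedly.
Division steps: 2 divides 27000 exactly 3 time(s).
Exponent of 2 = 3

3


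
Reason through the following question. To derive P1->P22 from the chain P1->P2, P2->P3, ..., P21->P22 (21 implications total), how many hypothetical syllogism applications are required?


With 21 implications in a chain connecting 22 propositions:
P1->P2, P2->P3, ..., P21->P22
Steps needed = (number of implications) - 1 = 21 - 1 = 20

20


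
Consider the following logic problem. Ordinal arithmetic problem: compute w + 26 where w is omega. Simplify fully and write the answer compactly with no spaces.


Compute w + 26.
Ordinal + is associative but NOT commutative; for finite n>0, n + w = w but w + n stays w+n.
w + 26 is already in normal form (a successor ordinal beyond w).
Result = w+26

w+26


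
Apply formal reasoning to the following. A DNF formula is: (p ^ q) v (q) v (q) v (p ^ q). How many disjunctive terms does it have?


A DNF formula is a disjunction of terms (conjunctions).
Terms are separated by v.
Counting the disjuncts: 4 terms.

4


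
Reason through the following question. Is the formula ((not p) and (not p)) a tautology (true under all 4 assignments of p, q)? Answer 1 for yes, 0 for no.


Check all 4 assignments:
p=0, q=0: 1
p=0, q=1: 1
p=1, q=0: 0
p=1, q=1: 0
Satisfying count = 2/4.
Tautology iff count = 4: no.

0


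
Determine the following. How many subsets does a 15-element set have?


The power set of a set with n elements has 2^n elements.
|P(S)| = 2^15 = 32768

32768


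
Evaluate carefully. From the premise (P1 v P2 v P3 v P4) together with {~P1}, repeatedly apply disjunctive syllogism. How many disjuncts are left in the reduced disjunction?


Original disjuncts (4): P1, P2, P3, P4
Negated (eliminate): ~P1
Remaining disjuncts: P2, P3, P4
Count = 4 - 1 = 3

3


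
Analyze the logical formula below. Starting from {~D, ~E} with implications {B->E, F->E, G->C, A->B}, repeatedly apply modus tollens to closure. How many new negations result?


Initial negated facts: {~D, ~E}
Apply modus tollens to closure:
  ~E and B->E  =>  ~B
  ~E and F->E  =>  ~F
  ~B and A->B  =>  ~A
Final negated: {~A, ~B, ~D, ~E, ~F}
New negations: {~A, ~B, ~F}
Count = 3

3


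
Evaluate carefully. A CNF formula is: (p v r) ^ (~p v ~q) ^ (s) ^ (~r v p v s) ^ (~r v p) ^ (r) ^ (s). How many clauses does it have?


A CNF formula is a conjunction of clauses.
Clauses are separated by ^.
Counting the conjuncts: 7 clauses.

7


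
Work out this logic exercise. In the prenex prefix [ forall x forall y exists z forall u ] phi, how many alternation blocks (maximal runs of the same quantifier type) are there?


Quantifier-type sequence: A A E A  (A=forall, E=exists)
Group into maximal same-type runs:
  Ax2 | Ex1 | Ax1
Number of blocks = 3

3


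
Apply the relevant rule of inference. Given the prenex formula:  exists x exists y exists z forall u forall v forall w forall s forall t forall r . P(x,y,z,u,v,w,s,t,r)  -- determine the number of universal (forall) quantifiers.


Quantifier prefix: exists x exists y exists z forall u forall v forall w forall s forall t forall r
Mark each quantifier type:
  E E E U U U U U U
Universal count = 6, Existential count = 3
Asked for universal (forall) quantifiers: 6

6


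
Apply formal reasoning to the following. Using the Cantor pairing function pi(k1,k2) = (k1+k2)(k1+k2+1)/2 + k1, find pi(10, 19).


k1 + k2 = 29
(k1+k2)(k1+k2+1)/2 = 29 * 30 / 2 = 435
pi = 435 + 10 = 445

445


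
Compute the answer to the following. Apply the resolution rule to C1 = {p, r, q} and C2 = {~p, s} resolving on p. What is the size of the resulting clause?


Remove p from C1 and ~p from C2.
C1 remainder: {r, q}
C2 remainder: {s}
Union (resolvent): {q, r, s}
Resolvent has 3 literal(s).

3


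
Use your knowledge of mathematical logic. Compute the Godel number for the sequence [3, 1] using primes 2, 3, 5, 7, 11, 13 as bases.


Encode each element as an exponent of the corresponding prime:
  2^3 = 8
  3^1 = 3
Product = 8 * 3 = 24

24


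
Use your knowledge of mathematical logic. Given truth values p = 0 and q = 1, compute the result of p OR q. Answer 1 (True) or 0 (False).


p = 0, q = 1
Operation: p OR q
Evaluate: 0 OR 1 = 1

1


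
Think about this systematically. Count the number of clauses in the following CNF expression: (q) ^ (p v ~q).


A CNF formula is a conjunction of clauses.
Clauses are separated by ^.
Counting the conjuncts: 2 clauses.

2


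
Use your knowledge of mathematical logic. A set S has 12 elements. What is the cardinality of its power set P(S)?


The power set of a set with n elements has 2^n elements.
|P(S)| = 2^12 = 4096

4096


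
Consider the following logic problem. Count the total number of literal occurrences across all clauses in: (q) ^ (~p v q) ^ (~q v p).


Counting literals in each clause:
Clause 1: 1 literal(s)
Clause 2: 2 literal(s)
Clause 3: 2 literal(s)
Total = 5

5


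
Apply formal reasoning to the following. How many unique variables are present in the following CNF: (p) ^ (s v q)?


Identify each variable that appears in the formula.
Variables found: p, q, s
Count = 3

3


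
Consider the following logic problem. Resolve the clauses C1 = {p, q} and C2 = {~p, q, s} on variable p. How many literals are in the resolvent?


Remove p from C1 and ~p from C2.
C1 remainder: {q}
C2 remainder: {q, s}
Union (resolvent): {q, s}
Resolvent has 2 literal(s).

2


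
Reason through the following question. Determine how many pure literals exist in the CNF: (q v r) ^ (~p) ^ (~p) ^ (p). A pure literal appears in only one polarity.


Check each variable for pure literal status:
p: mixed (not pure)
q: pure positive
r: pure positive
Pure literal count = 2

2


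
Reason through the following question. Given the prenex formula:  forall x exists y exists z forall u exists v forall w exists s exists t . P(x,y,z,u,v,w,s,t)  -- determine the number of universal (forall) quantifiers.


Quantifier prefix: forall x exists y exists z forall u exists v forall w exists s exists t
Mark each quantifier type:
  U E E U E U E E
Universal count = 3, Existential count = 5
Asked for universal (forall) quantifiers: 3

3


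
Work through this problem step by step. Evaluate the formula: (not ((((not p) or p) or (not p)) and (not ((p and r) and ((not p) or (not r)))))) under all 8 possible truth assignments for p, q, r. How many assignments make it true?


Check all 8 assignments:
p=0, q=0, r=0: 0
p=0, q=0, r=1: 0
p=0, q=1, r=0: 0
p=0, q=1, r=1: 0
p=1, q=0, r=0: 0
p=1, q=0, r=1: 0
p=1, q=1, r=0: 0
p=1, q=1, r=1: 0
Count of True = 0

0


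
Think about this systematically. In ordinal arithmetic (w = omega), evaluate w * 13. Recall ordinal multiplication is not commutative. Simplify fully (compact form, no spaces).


Compute w * 13.
Ordinal * is associative and left-distributive over +, but NOT commutative; for finite n>1, n*w = w but w*n stays w*n.
w * 13 means 13 copies of w concatenated: w*13.
Result = w*13

w*13


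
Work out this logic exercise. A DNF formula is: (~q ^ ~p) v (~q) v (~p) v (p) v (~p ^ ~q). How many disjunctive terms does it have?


A DNF formula is a disjunction of terms (conjunctions).
Terms are separated by v.
Counting the disjuncts: 5 terms.

5


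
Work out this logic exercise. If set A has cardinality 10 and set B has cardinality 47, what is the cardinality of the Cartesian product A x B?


The Cartesian product A x B contains all ordered pairs (a, b).
|A x B| = |A| * |B| = 10 * 47 = 470

470


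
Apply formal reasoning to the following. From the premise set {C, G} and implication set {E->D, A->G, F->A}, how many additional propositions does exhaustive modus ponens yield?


Initial facts: {C, G}
Apply modus ponens to closure:
  (no implication fires)
Final known: {C, G}
New propositions: {(none)}
Count = 0

0


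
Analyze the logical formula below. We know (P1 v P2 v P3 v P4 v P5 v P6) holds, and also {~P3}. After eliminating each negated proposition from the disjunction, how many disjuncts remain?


Original disjuncts (6): P1, P2, P3, P4, P5, P6
Negated (eliminate): ~P3
Remaining disjuncts: P1, P2, P4, P5, P6
Count = 6 - 1 = 5

5


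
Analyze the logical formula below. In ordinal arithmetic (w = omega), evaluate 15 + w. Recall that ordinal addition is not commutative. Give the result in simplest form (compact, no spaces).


Compute 15 + w.
Ordinal + is associative but NOT commutative; for finite n>0, n + w = w but w + n stays w+n.
Any finite left addend is absorbed by w on the right: 15 + w = w.
Result = w

w


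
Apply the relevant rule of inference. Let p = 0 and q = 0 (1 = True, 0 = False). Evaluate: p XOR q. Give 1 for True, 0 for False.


p = 0, q = 0
Operation: p XOR q
Evaluate: 0 XOR 0 = 0

0


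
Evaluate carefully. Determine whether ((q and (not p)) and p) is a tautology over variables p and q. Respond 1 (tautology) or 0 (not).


Check all 4 assignments:
p=0, q=0: 0
p=0, q=1: 0
p=1, q=0: 0
p=1, q=1: 0
Satisfying count = 0/4.
Tautology iff count = 4: no.

0


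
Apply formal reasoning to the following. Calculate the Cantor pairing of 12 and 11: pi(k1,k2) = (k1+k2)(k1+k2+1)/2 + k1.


k1 + k2 = 23
(k1+k2)(k1+k2+1)/2 = 23 * 24 / 2 = 276
pi = 276 + 12 = 288

288


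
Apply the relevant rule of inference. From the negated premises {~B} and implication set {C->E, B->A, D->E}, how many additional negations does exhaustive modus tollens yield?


Initial negated facts: {~B}
Apply modus tollens to closure:
  (no implication fires)
Final negated: {~B}
New negations: {(none)}
Count = 0

0


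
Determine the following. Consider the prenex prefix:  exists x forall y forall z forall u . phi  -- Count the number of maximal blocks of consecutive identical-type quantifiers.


Quantifier-type sequence: E A A A  (A=forall, E=exists)
Group into maximal same-type runs:
  Ex1 | Ax3
Number of blocks = 2

2


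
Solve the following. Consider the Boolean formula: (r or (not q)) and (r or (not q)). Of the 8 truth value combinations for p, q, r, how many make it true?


Evaluate all 8 assignments for p, q, r:
p=0, q=0, r=0: 1
p=0, q=0, r=1: 1
p=0, q=1, r=0: 0
p=0, q=1, r=1: 1
p=1, q=0, r=0: 1
p=1, q=0, r=1: 1
p=1, q=1, r=0: 0
p=1, q=1, r=1: 1
Satisfying count = 6

6
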